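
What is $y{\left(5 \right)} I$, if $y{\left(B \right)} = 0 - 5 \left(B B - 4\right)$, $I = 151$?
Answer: $-15855$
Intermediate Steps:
$y{\left(B \right)} = 20 - 5 B^{2}$ ($y{\left(B \right)} = 0 - 5 \left(B^{2} - 4\right) = 0 - 5 \left(-4 + B^{2}\right) = 0 - \left(-20 + 5 B^{2}\right) = 20 - 5 B^{2}$)
$y{\left(5 \right)} I = \left(20 - 5 \cdot 5^{2}\right) 151 = \left(20 - 125\right) 151 = \left(-105\right) 151 = -15855$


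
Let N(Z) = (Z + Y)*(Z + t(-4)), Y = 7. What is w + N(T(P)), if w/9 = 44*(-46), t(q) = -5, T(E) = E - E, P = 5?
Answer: -18251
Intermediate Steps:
T(E) = 0
w = -18216 (w = 9*(44*(-46)) = 9*(-2024) = -18216)
N(Z) = (-5 + Z)*(7 + Z) (N(Z) = (Z + 7)*(Z - 5) = (7 + Z)*(-5 + Z) = (-5 + Z)*(7 + Z))
w + N(T(P)) = -18216 + (-35 + 0**2 + 2*0) = -18216 + (-35 + 0 + 0) = -18216 - 35 = -18251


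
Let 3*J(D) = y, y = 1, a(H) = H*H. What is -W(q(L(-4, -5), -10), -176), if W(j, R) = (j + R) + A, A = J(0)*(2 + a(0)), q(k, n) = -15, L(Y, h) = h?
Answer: 571/3 ≈ 190.33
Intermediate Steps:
a(H) = H²
J(D) = ⅓ (J(D) = (⅓)*1 = ⅓)
A = ⅔ (A = (2 + 0²)/3 = (2 + 0)/3 = (⅓)*2 = ⅔ ≈ 0.66667)
W(j, R) = ⅔ + R + j (W(j, R) = (j + R) + ⅔ = (R + j) + ⅔ = ⅔ + R + j)
-W(q(L(-4, -5), -10), -176) = -(⅔ - 176 - 15) = -1*(-571/3) = 571/3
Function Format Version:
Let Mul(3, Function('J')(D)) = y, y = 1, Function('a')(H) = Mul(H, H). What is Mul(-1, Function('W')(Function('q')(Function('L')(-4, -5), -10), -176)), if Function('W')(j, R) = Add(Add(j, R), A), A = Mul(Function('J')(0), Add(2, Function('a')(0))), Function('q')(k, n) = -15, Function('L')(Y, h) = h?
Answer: Rational(571, 3) ≈ 190.33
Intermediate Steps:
Function('a')(H) = Pow(H, 2)
Function('J')(D) = Rational(1, 3) (Function('J')(D) = Mul(Rational(1, 3), 1) = Rational(1, 3))
A = Rational(2, 3) (A = Mul(Rational(1, 3), Add(2, Pow(0, 2))) = Mul(Rational(1, 3), Add(2, 0)) = Mul(Rational(1, 3), 2) = Rational(2, 3) ≈ 0.66667)
Function('W')(j, R) = Add(Rational(2, 3), R, j) (Function('W')(j, R) = Add(Add(j, R), Rational(2, 3)) = Add(Add(R, j), Rational(2, 3)) = Add(Rational(2, 3), R, j))
Mul(-1, Function('W')(Function('q')(Function('L')(-4, -5), -10), -176)) = Mul(-1, Add(Rational(2, 3), -176, -15)) = Mul(-1, Rational(-571, 3)) = Rational(571, 3)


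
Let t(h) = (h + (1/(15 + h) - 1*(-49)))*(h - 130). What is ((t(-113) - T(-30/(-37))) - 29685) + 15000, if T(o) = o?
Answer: 3149793/3626 ≈ 868.67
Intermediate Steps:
t(h) = (-130 + h)*(49 + h + 1/(15 + h)) (t(h) = (h + (1/(15 + h) + 49))*(-130 + h) = (h + (49 + 1/(15 + h)))*(-130 + h) = (49 + h + 1/(15 + h))*(-130 + h) = (-130 + h)*(49 + h + 1/(15 + h)))
((t(-113) - T(-30/(-37))) - 29685) + 15000 = (((-95680 + (-113)³ - 7584*(-113) - 66*(-113)²)/(15 - 113) - (-30)/(-37)) - 29685) + 15000 = (((-95680 - 1442897 + 856992 - 66*12769)/(-98) - (-30)*(-1)/37) - 29685) + 15000 = ((-(-95680 - 1442897 + 856992 - 842754)/98 - 1*30/37) - 29685) + 15000 = ((-1/98*(-1524339) - 30/37) - 29685) + 15000 = ((1524339/98 - 30/37) - 29685) + 15000 = (56397603/3626 - 29685) + 15000 = -51240207/3626 + 15000 = 3149793/3626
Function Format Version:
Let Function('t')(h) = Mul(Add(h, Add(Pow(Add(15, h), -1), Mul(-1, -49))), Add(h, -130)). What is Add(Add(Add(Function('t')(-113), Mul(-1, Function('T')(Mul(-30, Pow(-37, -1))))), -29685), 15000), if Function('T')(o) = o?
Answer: Rational(3149793, 3626) ≈ 868.67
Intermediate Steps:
Function('t')(h) = Mul(Add(-130, h), Add(49, h, Pow(Add(15, h), -1))) (Function('t')(h) = Mul(Add(h, Add(Pow(Add(15, h), -1), 49)), Add(-130, h)) = Mul(Add(h, Add(49, Pow(Add(15, h), -1))), Add(-130, h)) = Mul(Add(49, h, Pow(Add(15, h), -1)), Add(-130, h)) = Mul(Add(-130, h), Add(49, h, Pow(Add(15, h), -1))))
Add(Add(Add(Function('t')(-113), Mul(-1, Function('T')(Mul(-30, Pow(-37, -1))))), -29685), 15000) = Add(Add(Add(Mul(Pow(Add(15, -113), -1), Add(-95680, Pow(-113, 3), Mul(-7584, -113), Mul(-66, Pow(-113, 2)))), Mul(-1, Mul(-30, Pow(-37, -1)))), -29685), 15000) = Add(Add(Add(Mul(Pow(-98, -1), Add(-95680, -1442897, 856992, Mul(-66, 12769))), Mul(-1, Mul(-30, Rational(-1, 37)))), -29685), 15000) = Add(Add(Add(Mul(Rational(-1, 98), Add(-95680, -1442897, 856992, -842754)), Mul(-1, Rational(30, 37))), -29685), 15000) = Add(Add(Add(Mul(Rational(-1, 98), -1524339), Rational(-30, 37)), -29685), 15000) = Add(Add(Add(Rational(1524339, 98), Rational(-30, 37)), -29685), 15000) = Add(Add(Rational(56397603, 3626), -29685), 15000) = Add(Rational(-51240207, 3626), 15000) = Rational(3149793, 3626)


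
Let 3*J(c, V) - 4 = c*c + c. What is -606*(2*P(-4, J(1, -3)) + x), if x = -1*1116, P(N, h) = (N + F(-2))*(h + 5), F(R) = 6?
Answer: 659328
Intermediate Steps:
J(c, V) = 4/3 + c/3 + c²/3 (J(c, V) = 4/3 + (c*c + c)/3 = 4/3 + (c² + c)/3 = 4/3 + (c + c²)/3 = 4/3 + (c/3 + c²/3) = 4/3 + c/3 + c²/3)
P(N, h) = (5 + h)*(6 + N) (P(N, h) = (N + 6)*(h + 5) = (6 + N)*(5 + h) = (5 + h)*(6 + N))
x = -1116
-606*(2*P(-4, J(1, -3)) + x) = -606*(2*(30 + 5*(-4) + 6*(4/3 + (⅓)*1 + (⅓)*1²) - 4*(4/3 + (⅓)*1 + (⅓)*1²)) - 1116) = -606*(2*(30 - 20 + 6*(4/3 + ⅓ + (⅓)*1) - 4*(4/3 + ⅓ + (⅓)*1)) - 1116) = -606*(2*(30 - 20 + 6*(4/3 + ⅓ + ⅓) - 4*(4/3 + ⅓ + ⅓)) - 1116) = -606*(2*(30 - 20 + 6*2 - 4*2) - 1116) = -606*(2*(30 - 20 + 12 - 8) - 1116) = -606*(2*14 - 1116) = -606*(28 - 1116) = -606*(-1088) = 659328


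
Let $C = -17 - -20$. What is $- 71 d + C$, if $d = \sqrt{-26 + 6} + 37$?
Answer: $-2624 - 142 i \sqrt{5} \approx -2624.0 - 317.52 i$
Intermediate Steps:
$C = 3$ ($C = -17 + 20 = 3$)
$d = 37 + 2 i \sqrt{5}$ ($d = \sqrt{-20} + 37 = 2 i \sqrt{5} + 37 = 37 + 2 i \sqrt{5} \approx 37.0 + 4.4721 i$)
$- 71 d + C = - 71 \left(37 + 2 i \sqrt{5}\right) + 3 = \left(-2627 - 142 i \sqrt{5}\right) + 3 = -2624 - 142 i \sqrt{5}$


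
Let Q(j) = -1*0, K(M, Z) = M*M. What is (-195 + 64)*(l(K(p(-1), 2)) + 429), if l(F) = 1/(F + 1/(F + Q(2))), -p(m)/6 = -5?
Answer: -45521364099/810001 ≈ -56199.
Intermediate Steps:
p(m) = 30 (p(m) = -6*(-5) = 30)
K(M, Z) = M²
Q(j) = 0
l(F) = 1/(F + 1/F) (l(F) = 1/(F + 1/(F + 0)) = 1/(F + 1/F))
(-195 + 64)*(l(K(p(-1), 2)) + 429) = (-195 + 64)*(30²/(1 + (30²)²) + 429) = -131*(900/(1 + 900²) + 429) = -131*(900/(1 + 810000) + 429) = -131*(900/810001 + 429) = -131*347491329/810001 = -45521364099/810001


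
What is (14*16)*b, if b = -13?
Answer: -2912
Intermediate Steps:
(14*16)*b = (14*16)*(-13) = 224*(-13) = -2912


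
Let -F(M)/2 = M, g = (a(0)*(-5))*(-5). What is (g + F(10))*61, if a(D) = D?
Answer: -1220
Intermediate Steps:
g = 0 (g = (0*(-5))*(-5) = 0*(-5) = 0)
F(M) = -2*M
(g + F(10))*61 = (0 - 2*10)*61 = (0 - 20)*61 = -20*61 = -1220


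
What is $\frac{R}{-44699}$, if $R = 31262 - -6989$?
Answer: $- \frac{38251}{44699} \approx -0.85575$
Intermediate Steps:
$R = 38251$ ($R = 31262 + 6989 = 38251$)
$\frac{R}{-44699} = \frac{38251}{-44699} = 38251 \left(- \frac{1}{44699}\right) = - \frac{38251}{44699}$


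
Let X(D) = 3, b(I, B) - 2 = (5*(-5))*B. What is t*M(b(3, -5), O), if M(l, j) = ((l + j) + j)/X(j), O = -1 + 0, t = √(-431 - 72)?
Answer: 125*I*√503/3 ≈ 934.49*I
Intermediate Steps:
b(I, B) = 2 - 25*B (b(I, B) = 2 + (5*(-5))*B = 2 - 25*B)
t = I*√503 (t = √(-503) = I*√503 ≈ 22.428*I)
O = -1
M(l, j) = l/3 + 2*j/3 (M(l, j) = ((l + j) + j)/3 = ((j + l) + j)*(⅓) = (l + 2*j)*(⅓) = l/3 + 2*j/3)
t*M(b(3, -5), O) = (I*√503)*((2 - 25*(-5))/3 + (⅔)*(-1)) = (I*√503)*((2 + 125)/3 - ⅔) = (I*√503)*((⅓)*127 - ⅔) = (I*√503)*(127/3 - ⅔) = (I*√503)*(125/3) = 125*I*√503/3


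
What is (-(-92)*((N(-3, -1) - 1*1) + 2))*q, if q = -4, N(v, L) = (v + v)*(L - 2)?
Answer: -6992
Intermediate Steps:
N(v, L) = 2*v*(-2 + L) (N(v, L) = (2*v)*(-2 + L) = 2*v*(-2 + L))
(-(-92)*((N(-3, -1) - 1*1) + 2))*q = -(-92)*((2*(-3)*(-2 - 1) - 1*1) + 2)*(-4) = -(-92)*((2*(-3)*(-3) - 1) + 2)*(-4) = -(-92)*((18 - 1) + 2)*(-4) = -(-92)*(17 + 2)*(-4) = -(-92)*19*(-4) = -46*(-38)*(-4) = 1748*(-4) = -6992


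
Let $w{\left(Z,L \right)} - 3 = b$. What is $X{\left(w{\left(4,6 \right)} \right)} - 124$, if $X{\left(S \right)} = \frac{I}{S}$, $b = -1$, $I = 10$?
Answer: $-119$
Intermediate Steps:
$w{\left(Z,L \right)} = 2$ ($w{\left(Z,L \right)} = 3 - 1 = 2$)
$X{\left(S \right)} = \frac{10}{S}$
$X{\left(w{\left(4,6 \right)} \right)} - 124 = \frac{10}{2} - 124 = 10 \cdot \frac{1}{2} - 124 = 5 - 124 = -119$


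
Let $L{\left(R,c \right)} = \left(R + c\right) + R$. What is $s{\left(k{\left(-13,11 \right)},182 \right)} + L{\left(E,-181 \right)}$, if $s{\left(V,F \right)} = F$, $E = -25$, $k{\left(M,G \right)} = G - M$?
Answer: $-49$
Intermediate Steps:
$L{\left(R,c \right)} = c + 2 R$
$s{\left(k{\left(-13,11 \right)},182 \right)} + L{\left(E,-181 \right)} = 182 + \left(-181 + 2 \left(-25\right)\right) = 182 - 231 = -49$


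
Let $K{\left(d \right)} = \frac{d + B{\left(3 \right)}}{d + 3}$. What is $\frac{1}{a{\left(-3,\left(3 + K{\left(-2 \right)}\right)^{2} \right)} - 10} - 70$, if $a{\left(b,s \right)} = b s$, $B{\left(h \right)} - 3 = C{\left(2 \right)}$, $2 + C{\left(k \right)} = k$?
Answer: $- \frac{4061}{58} \approx -70.017$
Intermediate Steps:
$C{\left(k \right)} = -2 + k$
$B{\left(h \right)} = 3$ ($B{\left(h \right)} = 3 + \left(-2 + 2\right) = 3 + 0 = 3$)
$K{\left(d \right)} = 1$ ($K{\left(d \right)} = \frac{d + 3}{d + 3} = \frac{3 + d}{3 + d} = 1$)
$\frac{1}{a{\left(-3,\left(3 + K{\left(-2 \right)}\right)^{2} \right)} - 10} - 70 = \frac{1}{- 3 \left(3 + 1\right)^{2} - 10} - 70 = \frac{1}{- 3 \cdot 4^{2} - 10} - 70 = \frac{1}{\left(-3\right) 16 - 10} - 70 = \frac{1}{-48 - 10} - 70 = \frac{1}{-58} - 70 = - \frac{1}{58} - 70 = - \frac{4061}{58}$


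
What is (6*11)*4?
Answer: 264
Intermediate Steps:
(6*11)*4 = 66*4 = 264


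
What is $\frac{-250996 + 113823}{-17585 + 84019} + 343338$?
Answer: $\frac{22809179519}{66434} \approx 3.4334 \cdot 10^{5}$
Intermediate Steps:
$\frac{-250996 + 113823}{-17585 + 84019} + 343338 = - \frac{137173}{66434} + 343338 = \frac{22809179519}{66434}$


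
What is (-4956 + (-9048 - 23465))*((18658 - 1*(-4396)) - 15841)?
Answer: -270263897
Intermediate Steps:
(-4956 + (-9048 - 23465))*((18658 - 1*(-4396)) - 15841) = (-4956 - 32513)*((18658 + 4396) - 15841) = -37469*(23054 - 15841) = -37469*7213 = -270263897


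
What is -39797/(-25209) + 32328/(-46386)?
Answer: 19093835/21654531 ≈ 0.88175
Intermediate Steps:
-39797/(-25209) + 32328/(-46386) = -39797*(-1/25209) + 32328*(-1/46386) = 39797/25209 - 1796/2577 = 19093835/21654531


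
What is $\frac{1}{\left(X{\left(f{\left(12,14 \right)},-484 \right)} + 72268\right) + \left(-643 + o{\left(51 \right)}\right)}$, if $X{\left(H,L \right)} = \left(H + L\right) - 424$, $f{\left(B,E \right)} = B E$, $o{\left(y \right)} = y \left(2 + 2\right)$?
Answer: $\frac{1}{71089} \approx 1.4067 \cdot 10^{-5}$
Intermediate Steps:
$o{\left(y \right)} = 4 y$ ($o{\left(y \right)} = y 4 = 4 y$)
$X{\left(H,L \right)} = -424 + H + L$
$\frac{1}{\left(X{\left(f{\left(12,14 \right)},-484 \right)} + 72268\right) + \left(-643 + o{\left(51 \right)}\right)} = \frac{1}{\left(\left(-424 + 12 \cdot 14 - 484\right) + 72268\right) + \left(-643 + 4 \cdot 51\right)} = \frac{1}{\left(\left(-424 + 168 - 484\right) + 72268\right) + \left(-643 + 204\right)} = \frac{1}{\left(-740 + 72268\right) - 439} = \frac{1}{71528 - 439} = \frac{1}{71089}$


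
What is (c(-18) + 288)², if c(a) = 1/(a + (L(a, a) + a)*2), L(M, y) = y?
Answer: 671794561/8100 ≈ 82938.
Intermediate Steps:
c(a) = 1/(5*a) (c(a) = 1/(a + (a + a)*2) = 1/(a + (2*a)*2) = 1/(a + 4*a) = 1/(5*a))
(c(-18) + 288)² = ((⅕)/(-18) + 288)² = ((⅕)*(-1/18) + 288)² = (-1/90 + 288)² = (25919/90)² = 671794561/8100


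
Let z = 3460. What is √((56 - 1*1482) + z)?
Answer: 3*√226 ≈ 45.100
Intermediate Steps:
√((56 - 1*1482) + z) = √((56 - 1*1482) + 3460) = √((56 - 1482) + 3460) = √(-1426 + 3460) = √2034 = 3*√226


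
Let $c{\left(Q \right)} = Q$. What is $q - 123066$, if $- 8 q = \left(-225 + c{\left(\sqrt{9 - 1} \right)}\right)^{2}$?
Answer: $- \frac{1035161}{8} + \frac{225 \sqrt{2}}{2} \approx -1.2924 \cdot 10^{5}$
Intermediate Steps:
$q = - \frac{\left(-225 + 2 \sqrt{2}\right)^{2}}{8}$ ($q = - \frac{\left(-225 + \sqrt{9 - 1}\right)^{2}}{8} = - \frac{\left(-225 + \sqrt{8}\right)^{2}}{8} = - \frac{\left(-225 + 2 \sqrt{2}\right)^{2}}{8} \approx -6170.0$)
$q - 123066 = \left(- \frac{50633}{8} + \frac{225 \sqrt{2}}{2}\right) - 123066 = - \frac{1035161}{8} + \frac{225 \sqrt{2}}{2}$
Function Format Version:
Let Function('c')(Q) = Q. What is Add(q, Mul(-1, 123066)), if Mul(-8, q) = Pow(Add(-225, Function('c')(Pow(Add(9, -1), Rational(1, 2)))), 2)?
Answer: Add(Rational(-1035161, 8), Mul(Rational(225, 2), Pow(2, Rational(1, 2)))) ≈ -1.2924e+5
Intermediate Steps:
q = Mul(Rational(-1, 8), Pow(Add(-225, Mul(2, Pow(2, Rational(1, 2)))), 2)) (q = Mul(Rational(-1, 8), Pow(Add(-225, Pow(Add(9, -1), Rational(1, 2))), 2)) = Mul(Rational(-1, 8), Pow(Add(-225, Pow(8, Rational(1, 2))), 2)) = Mul(Rational(-1, 8), Pow(Add(-225, Mul(2, Pow(2, Rational(1, 2)))), 2)) ≈ -6170.0)
Add(q, Mul(-1, 123066)) = Add(Add(Rational(-50633, 8), Mul(Rational(225, 2), Pow(2, Rational(1, 2)))), Mul(-1, 123066)) = Add(Add(Rational(-50633, 8), Mul(Rational(225, 2), Pow(2, Rational(1, 2)))), -123066) = Add(Rational(-1035161, 8), Mul(Rational(225, 2), Pow(2, Rational(1, 2))))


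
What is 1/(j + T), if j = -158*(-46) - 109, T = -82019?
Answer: -1/74860 ≈ -1.3358e-5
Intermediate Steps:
j = 7159 (j = 7268 - 109 = 7159)
1/(j + T) = 1/(7159 - 82019) = 1/(-74860) = -1/74860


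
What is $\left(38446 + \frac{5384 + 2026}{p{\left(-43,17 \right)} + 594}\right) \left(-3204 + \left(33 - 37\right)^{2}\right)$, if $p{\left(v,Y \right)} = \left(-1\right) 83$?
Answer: $- \frac{62654771408}{511} \approx -1.2261 \cdot 10^{8}$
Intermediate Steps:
$p{\left(v,Y \right)} = -83$
$\left(38446 + \frac{5384 + 2026}{p{\left(-43,17 \right)} + 594}\right) \left(-3204 + \left(33 - 37\right)^{2}\right) = \left(38446 + \frac{5384 + 2026}{-83 + 594}\right) \left(-3204 + \left(33 - 37\right)^{2}\right) = \left(38446 + \frac{7410}{511}\right) \left(-3204 + \left(-4\right)^{2}\right) = \left(38446 + 7410 \cdot \frac{1}{511}\right) \left(-3204 + 16\right) = \left(38446 + \frac{7410}{511}\right) \left(-3188\right) = \frac{19653316}{511} \left(-3188\right) = - \frac{62654771408}{511}$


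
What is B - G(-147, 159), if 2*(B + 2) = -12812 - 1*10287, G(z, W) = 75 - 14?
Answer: -23225/2 ≈ -11613.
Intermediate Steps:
G(z, W) = 61
B = -23103/2 (B = -2 + (-12812 - 1*10287)/2 = -2 + (-12812 - 10287)/2 = -2 + (½)*(-23099) = -2 - 23099/2 = -23103/2 ≈ -11552.)
B - G(-147, 159) = -23103/2 - 1*61 = -23103/2 - 61 = -23225/2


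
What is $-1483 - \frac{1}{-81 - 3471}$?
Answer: $- \frac{5267615}{3552} \approx -1483.0$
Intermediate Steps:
$-1483 - \frac{1}{-81 - 3471} = -1483 - \frac{1}{-3552} = -1483 - - \frac{1}{3552} = -1483 + \frac{1}{3552} = - \frac{5267615}{3552}$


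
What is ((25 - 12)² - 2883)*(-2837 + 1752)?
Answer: 2944690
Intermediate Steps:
((25 - 12)² - 2883)*(-2837 + 1752) = (13² - 2883)*(-1085) = (169 - 2883)*(-1085) = -2714*(-1085) = 2944690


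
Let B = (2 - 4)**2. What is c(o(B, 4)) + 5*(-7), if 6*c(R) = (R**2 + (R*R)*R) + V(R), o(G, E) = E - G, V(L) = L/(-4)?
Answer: -35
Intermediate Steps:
V(L) = -L/4 (V(L) = L*(-1/4) = -L/4)
B = 4 (B = (-2)**2 = 4)
c(R) = -R/24 + R**2/6 + R**3/6 (c(R) = ((R**2 + (R*R)*R) - R/4)/6 = ((R**2 + R**2*R) - R/4)/6 = ((R**2 + R**3) - R/4)/6 = (R**2 + R**3 - R/4)/6 = -R/24 + R**2/6 + R**3/6)
c(o(B, 4)) + 5*(-7) = (4 - 1*4)*(-1 + 4*(4 - 1*4) + 4*(4 - 1*4)**2)/24 + 5*(-7) = (4 - 4)*(-1 + 4*(4 - 4) + 4*(4 - 4)**2)/24 - 35 = (1/24)*0*(-1 + 4*0 + 4*0**2) - 35 = (1/24)*0*(-1 + 0 + 4*0) - 35 = (1/24)*0*(-1 + 0 + 0) - 35 = (1/24)*0*(-1) - 35 = 0 - 35 = -35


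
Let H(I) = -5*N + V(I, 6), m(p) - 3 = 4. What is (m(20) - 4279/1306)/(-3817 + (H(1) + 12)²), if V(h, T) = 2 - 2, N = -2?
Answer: -1621/1450966 ≈ -0.0011172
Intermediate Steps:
m(p) = 7 (m(p) = 3 + 4 = 7)
V(h, T) = 0
H(I) = 10 (H(I) = -5*(-2) + 0 = 10 + 0 = 10)
(m(20) - 4279/1306)/(-3817 + (H(1) + 12)²) = (7 - 4279/1306)/(-3817 + (10 + 12)²) = (7 - 4279*1/1306)/(-3817 + 22²) = (7 - 4279/1306)/(-3817 + 484) = (4863/1306)/(-3333) = (4863/1306)*(-1/3333) = -1621/1450966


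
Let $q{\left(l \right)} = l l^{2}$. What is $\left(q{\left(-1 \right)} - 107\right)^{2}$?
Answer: $11664$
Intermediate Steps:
$q{\left(l \right)} = l^{3}$
$\left(q{\left(-1 \right)} - 107\right)^{2} = \left(\left(-1\right)^{3} - 107\right)^{2} = \left(-1 - 107\right)^{2} = \left(-108\right)^{2} = 11664$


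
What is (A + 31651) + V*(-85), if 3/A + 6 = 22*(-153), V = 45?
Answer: 31276423/1124 ≈ 27826.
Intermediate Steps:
A = -1/1124 (A = 3/(-6 + 22*(-153)) = 3/(-6 - 3366) = 3/(-3372) = 3*(-1/3372) = -1/1124 ≈ -0.00088968)
(A + 31651) + V*(-85) = (-1/1124 + 31651) + 45*(-85) = 35575723/1124 - 3825 = 31276423/1124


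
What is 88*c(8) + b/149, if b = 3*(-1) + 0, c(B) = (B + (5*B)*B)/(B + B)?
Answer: 268793/149 ≈ 1804.0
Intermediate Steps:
c(B) = (B + 5*B²)/(2*B) (c(B) = (B + 5*B²)/((2*B)) = (B + 5*B²)*(1/(2*B)) = (B + 5*B²)/(2*B))
b = -3 (b = -3 + 0 = -3)
88*c(8) + b/149 = 88*(½ + (5/2)*8) - 3/149 = 88*(½ + 20) - 3*1/149 = 88*(41/2) - 3/149 = 1804 - 3/149 = 268793/149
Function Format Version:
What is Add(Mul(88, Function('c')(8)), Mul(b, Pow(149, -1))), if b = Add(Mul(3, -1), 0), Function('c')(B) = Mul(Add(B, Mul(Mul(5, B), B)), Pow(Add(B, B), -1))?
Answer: Rational(268793, 149) ≈ 1804.0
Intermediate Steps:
Function('c')(B) = Mul(Rational(1, 2), Pow(B, -1), Add(B, Mul(5, Pow(B, 2)))) (Function('c')(B) = Mul(Add(B, Mul(5, Pow(B, 2))), Pow(Mul(2, B), -1)) = Mul(Add(B, Mul(5, Pow(B, 2))), Mul(Rational(1, 2), Pow(B, -1))) = Mul(Rational(1, 2), Pow(B, -1), Add(B, Mul(5, Pow(B, 2)))))
b = -3 (b = Add(-3, 0) = -3)
Add(Mul(88, Function('c')(8)), Mul(b, Pow(149, -1))) = Add(Mul(88, Add(Rational(1, 2), Mul(Rational(5, 2), 8))), Mul(-3, Pow(149, -1))) = Add(Mul(88, Add(Rational(1, 2), 20)), Mul(-3, Rational(1, 149))) = Add(Mul(88, Rational(41, 2)), Rational(-3, 149)) = Add(1804, Rational(-3, 149)) = Rational(268793, 149)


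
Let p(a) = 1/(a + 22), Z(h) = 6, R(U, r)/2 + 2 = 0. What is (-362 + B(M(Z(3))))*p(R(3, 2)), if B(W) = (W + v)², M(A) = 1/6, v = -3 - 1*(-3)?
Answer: -13031/648 ≈ -20.110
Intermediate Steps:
R(U, r) = -4 (R(U, r) = -4 + 2*0 = -4 + 0 = -4)
v = 0 (v = -3 + 3 = 0)
M(A) = ⅙
p(a) = 1/(22 + a)
B(W) = W² (B(W) = (W + 0)² = W²)
(-362 + B(M(Z(3))))*p(R(3, 2)) = (-362 + (⅙)²)/(22 - 4) = (-362 + 1/36)/18 = -13031/36*1/18 = -13031/648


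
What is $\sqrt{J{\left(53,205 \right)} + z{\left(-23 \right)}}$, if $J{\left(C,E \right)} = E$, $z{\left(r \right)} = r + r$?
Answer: $\sqrt{159} \approx 12.61$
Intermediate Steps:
$z{\left(r \right)} = 2 r$
$\sqrt{J{\left(53,205 \right)} + z{\left(-23 \right)}} = \sqrt{205 + 2 \left(-23\right)} = \sqrt{205 - 46} = \sqrt{159}$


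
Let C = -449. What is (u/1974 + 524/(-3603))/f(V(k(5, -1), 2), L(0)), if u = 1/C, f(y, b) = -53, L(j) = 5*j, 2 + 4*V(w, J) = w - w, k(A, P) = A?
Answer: 154812809/56417308878 ≈ 0.0027441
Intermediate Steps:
V(w, J) = -½ (V(w, J) = -½ + (w - w)/4 = -½ + (¼)*0 = -½ + 0 = -½)
u = -1/449 (u = 1/(-449) = -1/449 ≈ -0.0022272)
(u/1974 + 524/(-3603))/f(V(k(5, -1), 2), L(0)) = (-1/449/1974 + 524/(-3603))/(-53) = (-1/449*1/1974 + 524*(-1/3603))*(-1/53) = (-1/886326 - 524/3603)*(-1/53) = -154812809/1064477526*(-1/53) = 154812809/56417308878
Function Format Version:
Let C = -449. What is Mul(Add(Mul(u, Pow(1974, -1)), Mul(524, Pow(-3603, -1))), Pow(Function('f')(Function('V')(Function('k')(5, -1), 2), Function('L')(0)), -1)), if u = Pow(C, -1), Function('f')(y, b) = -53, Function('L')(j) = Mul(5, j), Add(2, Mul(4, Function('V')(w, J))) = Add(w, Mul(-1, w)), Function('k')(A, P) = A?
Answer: Rational(154812809, 56417308878) ≈ 0.0027441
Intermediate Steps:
Function('V')(w, J) = Rational(-1, 2) (Function('V')(w, J) = Add(Rational(-1, 2), Mul(Rational(1, 4), Add(w, Mul(-1, w)))) = Add(Rational(-1, 2), Mul(Rational(1, 4), 0)) = Add(Rational(-1, 2), 0) = Rational(-1, 2))
u = Rational(-1, 449) (u = Pow(-449, -1) = Rational(-1, 449) ≈ -0.0022272)
Mul(Add(Mul(u, Pow(1974, -1)), Mul(524, Pow(-3603, -1))), Pow(Function('f')(Function('V')(Function('k')(5, -1), 2), Function('L')(0)), -1)) = Mul(Add(Mul(Rational(-1, 449), Pow(1974, -1)), Mul(524, Pow(-3603, -1))), Pow(-53, -1)) = Mul(Add(Mul(Rational(-1, 449), Rational(1, 1974)), Mul(524, Rational(-1, 3603))), Rational(-1, 53)) = Mul(Add(Rational(-1, 886326), Rational(-524, 3603)), Rational(-1, 53)) = Mul(Rational(-154812809, 1064477526), Rational(-1, 53)) = Rational(154812809, 56417308878)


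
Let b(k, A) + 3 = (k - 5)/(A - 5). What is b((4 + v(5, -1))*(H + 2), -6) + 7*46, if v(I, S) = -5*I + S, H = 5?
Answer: 3668/11 ≈ 333.45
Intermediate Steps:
v(I, S) = S - 5*I
b(k, A) = -3 + (-5 + k)/(-5 + A) (b(k, A) = -3 + (k - 5)/(A - 5) = -3 + (-5 + k)/(-5 + A))
b((4 + v(5, -1))*(H + 2), -6) + 7*46 = (10 + (4 + (-1 - 5*5))*(5 + 2) - 3*(-6))/(-5 - 6) + 7*46 = (10 + (4 + (-1 - 25))*7 + 18)/(-11) + 322 = -(10 + (4 - 26)*7 + 18)/11 + 322 = -(10 - 22*7 + 18)/11 + 322 = -(10 - 154 + 18)/11 + 322 = -1/11*(-126) + 322 = 126/11 + 322 = 3668/11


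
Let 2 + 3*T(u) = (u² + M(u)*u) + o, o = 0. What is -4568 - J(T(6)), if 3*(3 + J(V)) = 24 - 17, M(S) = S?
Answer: -13702/3 ≈ -4567.3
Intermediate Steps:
T(u) = -⅔ + 2*u²/3 (T(u) = -⅔ + ((u² + u*u) + 0)/3 = -⅔ + ((u² + u²) + 0)/3 = -⅔ + (2*u² + 0)/3 = -⅔ + (2*u²)/3 = -⅔ + 2*u²/3)
J(V) = -⅔ (J(V) = -3 + (24 - 17)/3 = -3 + (⅓)*7 = -3 + 7/3 = -⅔)
-4568 - J(T(6)) = -4568 - 1*(-⅔) = -4568 + ⅔ = -13702/3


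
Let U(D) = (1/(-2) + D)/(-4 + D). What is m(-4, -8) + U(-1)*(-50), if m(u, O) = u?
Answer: -19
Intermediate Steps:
U(D) = (-1/2 + D)/(-4 + D)
m(-4, -8) + U(-1)*(-50) = -4 + ((-1/2 - 1)/(-4 - 1))*(-50) = -4 + (-3/2/(-5))*(-50) = -4 - 1/5*(-3/2)*(-50) = -4 + (3/10)*(-50) = -4 - 15 = -19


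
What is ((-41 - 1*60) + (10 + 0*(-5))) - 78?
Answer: -169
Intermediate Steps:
((-41 - 1*60) + (10 + 0*(-5))) - 78 = ((-41 - 60) + (10 + 0)) - 78 = (-101 + 10) - 78 = -91 - 78 = -169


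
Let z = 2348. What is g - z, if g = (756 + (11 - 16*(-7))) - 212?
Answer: -1681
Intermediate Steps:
g = 667 (g = (756 + (11 + 112)) - 212 = (756 + 123) - 212 = 879 - 212 = 667)
g - z = 667 - 1*2348 = 667 - 2348 = -1681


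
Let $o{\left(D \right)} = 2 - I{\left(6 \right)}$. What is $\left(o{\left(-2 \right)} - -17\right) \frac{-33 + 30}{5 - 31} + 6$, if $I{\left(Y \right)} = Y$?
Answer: $\frac{15}{2} \approx 7.5$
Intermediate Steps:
$o{\left(D \right)} = -4$ ($o{\left(D \right)} = 2 - 6 = -4$)
$\left(o{\left(-2 \right)} - -17\right) \frac{-33 + 30}{5 - 31} + 6 = \left(-4 - -17\right) \frac{-33 + 30}{5 - 31} + 6 = \left(-4 + 17\right) \left(- \frac{3}{-26}\right) + 6 = 13 \left(\left(-3\right) \left(- \frac{1}{26}\right)\right) + 6 = 13 \cdot \frac{3}{26} + 6 = \frac{3}{2} + 6 = \frac{15}{2}$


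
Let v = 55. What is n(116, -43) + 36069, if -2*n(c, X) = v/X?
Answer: 3101989/86 ≈ 36070.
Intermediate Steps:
n(c, X) = -55/(2*X)
n(116, -43) + 36069 = -55/2/(-43) + 36069 = -55/2*(-1/43) + 36069 = 55/86 + 36069 = 3101989/86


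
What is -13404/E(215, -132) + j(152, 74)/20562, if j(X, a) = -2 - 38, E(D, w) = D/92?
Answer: -12678204508/2210415 ≈ -5735.7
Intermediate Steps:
E(D, w) = D/92 (E(D, w) = D*(1/92) = D/92)
j(X, a) = -40
-13404/E(215, -132) + j(152, 74)/20562 = -13404/((1/92)*215) - 40/20562 = -13404/215/92 - 40*1/20562 = -13404*92/215 - 20/10281 = -1233168/215 - 20/10281 = -12678204508/2210415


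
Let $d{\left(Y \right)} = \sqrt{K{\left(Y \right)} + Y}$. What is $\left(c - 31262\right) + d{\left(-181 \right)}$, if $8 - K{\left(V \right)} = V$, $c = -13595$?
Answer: $-44857 + 2 \sqrt{2} \approx -44854.0$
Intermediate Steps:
$K{\left(V \right)} = 8 - V$
$d{\left(Y \right)} = 2 \sqrt{2}$ ($d{\left(Y \right)} = \sqrt{\left(8 - Y\right) + Y} = \sqrt{8} = 2 \sqrt{2}$)
$\left(c - 31262\right) + d{\left(-181 \right)} = \left(-13595 - 31262\right) + 2 \sqrt{2} = -44857 + 2 \sqrt{2}$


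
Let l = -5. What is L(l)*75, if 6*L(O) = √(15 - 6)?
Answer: 75/2 ≈ 37.500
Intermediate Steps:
L(O) = ½ (L(O) = √(15 - 6)/6 = √9/6 = (⅙)*3 = ½)
L(l)*75 = (½)*75 = 75/2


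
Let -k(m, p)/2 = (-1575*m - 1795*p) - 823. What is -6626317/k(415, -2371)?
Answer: 6626317/7202994 ≈ 0.91994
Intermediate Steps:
k(m, p) = 1646 + 3150*m + 3590*p (k(m, p) = -2*((-1575*m - 1795*p) - 823) = -2*((-1795*p - 1575*m) - 823) = -2*(-823 - 1795*p - 1575*m) = 1646 + 3150*m + 3590*p)
-6626317/k(415, -2371) = -6626317/(1646 + 3150*415 + 3590*(-2371)) = -6626317/(1646 + 1307250 - 8511890) = -6626317/(-7202994) = -6626317*(-1/7202994) = 6626317/7202994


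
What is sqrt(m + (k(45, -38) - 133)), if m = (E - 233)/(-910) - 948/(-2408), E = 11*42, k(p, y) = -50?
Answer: 4*I*sqrt(89280685)/2795 ≈ 13.522*I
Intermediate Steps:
E = 462
m = 397/2795 (m = (462 - 233)/(-910) - 948/(-2408) = 229*(-1/910) - 948*(-1/2408) = -229/910 + 237/602 = 397/2795 ≈ 0.14204)
sqrt(m + (k(45, -38) - 133)) = sqrt(397/2795 + (-50 - 133)) = sqrt(397/2795 - 183) = sqrt(-511088/2795) = 4*I*sqrt(89280685)/2795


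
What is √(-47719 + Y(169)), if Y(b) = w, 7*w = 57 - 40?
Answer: 8*I*√36533/7 ≈ 218.44*I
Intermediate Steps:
w = 17/7 (w = (57 - 40)/7 = (⅐)*17 = 17/7 ≈ 2.4286)
Y(b) = 17/7
√(-47719 + Y(169)) = √(-47719 + 17/7) = √(-334016/7) = 8*I*√36533/7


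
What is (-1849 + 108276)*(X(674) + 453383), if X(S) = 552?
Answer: 48310940245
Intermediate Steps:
(-1849 + 108276)*(X(674) + 453383) = (-1849 + 108276)*(552 + 453383) = 106427*453935 = 48310940245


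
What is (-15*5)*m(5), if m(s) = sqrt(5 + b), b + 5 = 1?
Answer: -75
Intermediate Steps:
b = -4 (b = -5 + 1 = -4)
m(s) = 1 (m(s) = sqrt(5 - 4) = sqrt(1) = 1)
(-15*5)*m(5) = -15*5*1 = -75*1 = -75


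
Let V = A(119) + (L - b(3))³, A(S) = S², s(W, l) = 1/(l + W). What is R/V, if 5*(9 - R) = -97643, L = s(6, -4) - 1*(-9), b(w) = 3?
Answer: 781504/577425 ≈ 1.3534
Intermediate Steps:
s(W, l) = 1/(W + l)
L = 19/2 (L = 1/(6 - 4) - 1*(-9) = 1/2 + 9 = ½ + 9 = 19/2 ≈ 9.5000)
R = 97688/5 (R = 9 - ⅕*(-97643) = 9 + 97643/5 = 97688/5 ≈ 19538.)
V = 115485/8 (V = 119² + (19/2 - 1*3)³ = 14161 + (19/2 - 3)³ = 14161 + (13/2)³ = 14161 + 2197/8 = 115485/8 ≈ 14436.)
R/V = 97688/(5*(115485/8)) = (97688/5)*(8/115485) = 781504/577425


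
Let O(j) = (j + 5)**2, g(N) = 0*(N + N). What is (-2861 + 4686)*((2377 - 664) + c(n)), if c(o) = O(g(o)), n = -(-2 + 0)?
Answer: 3171850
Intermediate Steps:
g(N) = 0 (g(N) = 0*(2*N) = 0)
O(j) = (5 + j)**2
n = 2 (n = -1*(-2) = 2)
c(o) = 25 (c(o) = (5 + 0)**2 = 5**2 = 25)
(-2861 + 4686)*((2377 - 664) + c(n)) = (-2861 + 4686)*((2377 - 664) + 25) = 1825*(1713 + 25) = 1825*1738 = 3171850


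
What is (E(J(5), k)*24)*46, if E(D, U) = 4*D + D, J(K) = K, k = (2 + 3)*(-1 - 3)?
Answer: 27600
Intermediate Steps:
k = -20 (k = 5*(-4) = -20)
E(D, U) = 5*D
(E(J(5), k)*24)*46 = ((5*5)*24)*46 = (25*24)*46 = 600*46 = 27600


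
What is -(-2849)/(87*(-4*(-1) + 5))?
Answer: 2849/783 ≈ 3.6386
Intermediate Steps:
-(-2849)/(87*(-4*(-1) + 5)) = -(-2849)/(87*(4 + 5)) = -(-2849)/(87*9) = -(-2849)/783 = -11*(-259/783) = 2849/783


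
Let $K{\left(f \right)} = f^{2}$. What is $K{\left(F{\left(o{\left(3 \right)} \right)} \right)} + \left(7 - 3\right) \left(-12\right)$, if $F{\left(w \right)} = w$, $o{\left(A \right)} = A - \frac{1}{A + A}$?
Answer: $- \frac{1439}{36} \approx -39.972$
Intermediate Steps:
$o{\left(A \right)} = A - \frac{1}{2 A}$
$K{\left(F{\left(o{\left(3 \right)} \right)} \right)} + \left(7 - 3\right) \left(-12\right) = \left(3 - \frac{1}{2 \cdot 3}\right)^{2} + \left(7 - 3\right) \left(-12\right) = \left(3 - \frac{1}{6}\right)^{2} + 4 \left(-12\right) = \left(3 - \frac{1}{6}\right)^{2} - 48 = \left(\frac{17}{6}\right)^{2} - 48 = \frac{289}{36} - 48 = - \frac{1439}{36}$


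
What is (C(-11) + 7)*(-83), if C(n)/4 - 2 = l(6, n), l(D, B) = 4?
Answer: -2573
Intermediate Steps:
C(n) = 24 (C(n) = 8 + 4*4 = 8 + 16 = 24)
(C(-11) + 7)*(-83) = (24 + 7)*(-83) = 31*(-83) = -2573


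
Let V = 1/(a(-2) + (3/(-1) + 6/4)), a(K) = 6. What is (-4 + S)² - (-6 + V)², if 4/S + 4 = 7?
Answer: -2128/81 ≈ -26.272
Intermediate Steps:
S = 4/3 (S = 4/(-4 + 7) = 4/3 ≈ 1.3333)
V = 2/9 (V = 1/(6 + (3/(-1) + 6/4)) = 1/(6 + (3*(-1) + 6*(¼))) = 1/(6 + (-3 + 3/2)) = 1/(6 - 3/2) = 1/(9/2) = 2/9 ≈ 0.22222)
(-4 + S)² - (-6 + V)² = (-4 + 4/3)² - (-6 + 2/9)² = (-8/3)² - (-52/9)² = 64/9 - 1*2704/81 = 64/9 - 2704/81 = -2128/81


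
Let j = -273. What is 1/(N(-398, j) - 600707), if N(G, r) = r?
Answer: -1/600980 ≈ -1.6639e-6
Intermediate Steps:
1/(N(-398, j) - 600707) = 1/(-273 - 600707) = 1/(-600980) = -1/600980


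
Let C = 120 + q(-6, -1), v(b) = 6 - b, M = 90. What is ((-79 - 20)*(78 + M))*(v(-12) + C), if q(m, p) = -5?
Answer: -2212056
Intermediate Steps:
C = 115 (C = 120 - 5 = 115)
((-79 - 20)*(78 + M))*(v(-12) + C) = ((-79 - 20)*(78 + 90))*((6 - 1*(-12)) + 115) = (-99*168)*((6 + 12) + 115) = -16632*(18 + 115) = -16632*133 = -2212056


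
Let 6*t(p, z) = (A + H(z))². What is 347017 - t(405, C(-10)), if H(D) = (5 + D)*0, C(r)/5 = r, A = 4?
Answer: 1041043/3 ≈ 3.4701e+5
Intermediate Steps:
C(r) = 5*r
H(D) = 0
t(p, z) = 8/3 (t(p, z) = (4 + 0)²/6 = (⅙)*4² = (⅙)*16 = 8/3)
347017 - t(405, C(-10)) = 347017 - 1*8/3 = 347017 - 8/3 = 1041043/3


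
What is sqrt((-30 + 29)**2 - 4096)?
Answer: 3*I*sqrt(455) ≈ 63.992*I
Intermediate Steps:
sqrt((-30 + 29)**2 - 4096) = sqrt((-1)**2 - 4096) = sqrt(1 - 4096) = sqrt(-4095) = 3*I*sqrt(455)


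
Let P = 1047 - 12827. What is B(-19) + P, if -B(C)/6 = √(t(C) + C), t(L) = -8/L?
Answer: -11780 - 6*I*√6707/19 ≈ -11780.0 - 25.862*I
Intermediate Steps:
P = -11780
B(C) = -6*√(C - 8/C) (B(C) = -6*√(-8/C + C) = -6*√(C - 8/C))
B(-19) + P = -6*√(-19 - 8/(-19)) - 11780 = -6*√(-19 - 8*(-1/19)) - 11780 = -6*√(-19 + 8/19) - 11780 = -6*I*√6707/19 - 11780 = -11780 - 6*I*√6707/19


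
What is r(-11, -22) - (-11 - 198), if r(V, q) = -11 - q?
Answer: 220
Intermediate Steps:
r(-11, -22) - (-11 - 198) = (-11 - 1*(-22)) - (-11 - 198) = (-11 + 22) - 1*(-209) = 11 + 209 = 220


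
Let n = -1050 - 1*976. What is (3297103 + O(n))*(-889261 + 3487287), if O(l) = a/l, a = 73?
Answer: 8677316694992865/1013 ≈ 8.5660e+12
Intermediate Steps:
n = -2026 (n = -1050 - 976 = -2026)
O(l) = 73/l
(3297103 + O(n))*(-889261 + 3487287) = (3297103 + 73/(-2026))*(-889261 + 3487287) = (3297103 + 73*(-1/2026))*2598026 = (3297103 - 73/2026)*2598026 = (6679930605/2026)*2598026 = 8677316694992865/1013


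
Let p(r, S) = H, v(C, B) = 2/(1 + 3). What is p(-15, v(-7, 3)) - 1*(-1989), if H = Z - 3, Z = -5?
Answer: 1981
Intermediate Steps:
v(C, B) = ½ (v(C, B) = 2/4 = (¼)*2 = ½)
H = -8 (H = -5 - 3 = -8)
p(r, S) = -8
p(-15, v(-7, 3)) - 1*(-1989) = -8 - 1*(-1989) = -8 + 1989 = 1981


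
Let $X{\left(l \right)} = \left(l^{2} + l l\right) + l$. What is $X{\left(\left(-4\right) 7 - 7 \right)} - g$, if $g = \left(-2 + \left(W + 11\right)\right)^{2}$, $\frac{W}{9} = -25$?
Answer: $-44241$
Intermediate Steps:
$W = -225$ ($W = 9 \left(-25\right) = -225$)
$X{\left(l \right)} = l + 2 l^{2}$ ($X{\left(l \right)} = \left(l^{2} + l^{2}\right) + l = 2 l^{2} + l = l + 2 l^{2}$)
$g = 46656$ ($g = \left(-2 + \left(-225 + 11\right)\right)^{2} = \left(-2 - 214\right)^{2} = \left(-216\right)^{2} = 46656$)
$X{\left(\left(-4\right) 7 - 7 \right)} - g = \left(\left(-4\right) 7 - 7\right) \left(1 + 2 \left(\left(-4\right) 7 - 7\right)\right) - 46656 = \left(-28 - 7\right) \left(1 + 2 \left(-28 - 7\right)\right) - 46656 = - 35 \left(1 + 2 \left(-35\right)\right) - 46656 = - 35 \left(1 - 70\right) - 46656 = \left(-35\right) \left(-69\right) - 46656 = 2415 - 46656 = -44241$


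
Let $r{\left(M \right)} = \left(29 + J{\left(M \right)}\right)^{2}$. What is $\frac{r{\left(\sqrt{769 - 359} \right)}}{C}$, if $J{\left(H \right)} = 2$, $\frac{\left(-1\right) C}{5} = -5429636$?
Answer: $\frac{961}{27148180} \approx 3.5398 \cdot 10^{-5}$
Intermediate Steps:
$C = 27148180$ ($C = \left(-5\right) \left(-5429636\right) = 27148180$)
$r{\left(M \right)} = 961$ ($r{\left(M \right)} = \left(29 + 2\right)^{2} = 31^{2} = 961$)
$\frac{r{\left(\sqrt{769 - 359} \right)}}{C} = \frac{961}{27148180}$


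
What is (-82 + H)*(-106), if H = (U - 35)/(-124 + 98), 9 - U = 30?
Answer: 110028/13 ≈ 8463.7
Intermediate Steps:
U = -21 (U = 9 - 1*30 = 9 - 30 = -21)
H = 28/13 (H = (-21 - 35)/(-124 + 98) = -56/(-26) = -56*(-1/26) = 28/13 ≈ 2.1538)
(-82 + H)*(-106) = (-82 + 28/13)*(-106) = -1038/13*(-106) = 110028/13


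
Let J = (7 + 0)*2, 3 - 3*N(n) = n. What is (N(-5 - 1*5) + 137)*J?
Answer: 5936/3 ≈ 1978.7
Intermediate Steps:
N(n) = 1 - n/3
J = 14 (J = 7*2 = 14)
(N(-5 - 1*5) + 137)*J = ((1 - (-5 - 1*5)/3) + 137)*14 = ((1 - (-5 - 5)/3) + 137)*14 = ((1 - 1/3*(-10)) + 137)*14 = ((1 + 10/3) + 137)*14 = (13/3 + 137)*14 = (424/3)*14 = 5936/3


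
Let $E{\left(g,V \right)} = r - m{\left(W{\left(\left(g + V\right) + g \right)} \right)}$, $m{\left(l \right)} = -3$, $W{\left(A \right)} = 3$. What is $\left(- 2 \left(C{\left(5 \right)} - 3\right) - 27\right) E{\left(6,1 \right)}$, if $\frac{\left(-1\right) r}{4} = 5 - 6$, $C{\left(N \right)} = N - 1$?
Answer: $-203$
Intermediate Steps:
$C{\left(N \right)} = -1 + N$
$r = 4$ ($r = - 4 \left(5 - 6\right) = \left(-4\right) \left(-1\right) = 4$)
$E{\left(g,V \right)} = 7$ ($E{\left(g,V \right)} = 4 - -3 = 4 + 3 = 7$)
$\left(- 2 \left(C{\left(5 \right)} - 3\right) - 27\right) E{\left(6,1 \right)} = \left(- 2 \left(\left(-1 + 5\right) - 3\right) - 27\right) 7 = \left(- 2 \left(4 - 3\right) - 27\right) 7 = \left(\left(-2\right) 1 - 27\right) 7 = \left(-2 - 27\right) 7 = \left(-29\right) 7 = -203$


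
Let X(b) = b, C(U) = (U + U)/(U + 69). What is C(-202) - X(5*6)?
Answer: -3586/133 ≈ -26.962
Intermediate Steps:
C(U) = 2*U/(69 + U) (C(U) = (2*U)/(69 + U) = 2*U/(69 + U))
C(-202) - X(5*6) = 2*(-202)/(69 - 202) - 5*6 = 2*(-202)/(-133) - 1*30 = 2*(-202)*(-1/133) - 30 = 404/133 - 30 = -3586/133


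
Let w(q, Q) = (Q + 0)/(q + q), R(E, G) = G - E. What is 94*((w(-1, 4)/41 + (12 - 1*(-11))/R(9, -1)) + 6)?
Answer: 70359/205 ≈ 343.21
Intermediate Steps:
w(q, Q) = Q/(2*q) (w(q, Q) = Q/((2*q)) = Q*(1/(2*q)) = Q/(2*q))
94*((w(-1, 4)/41 + (12 - 1*(-11))/R(9, -1)) + 6) = 94*((((1/2)*4/(-1))/41 + (12 - 1*(-11))/(-1 - 1*9)) + 6) = 94*((((1/2)*4*(-1))*(1/41) + (12 + 11)/(-1 - 9)) + 6) = 94*((-2*1/41 + 23/(-10)) + 6) = 94*((-2/41 + 23*(-1/10)) + 6) = 94*((-2/41 - 23/10) + 6) = 94*(-963/410 + 6) = 94*(1497/410) = 70359/205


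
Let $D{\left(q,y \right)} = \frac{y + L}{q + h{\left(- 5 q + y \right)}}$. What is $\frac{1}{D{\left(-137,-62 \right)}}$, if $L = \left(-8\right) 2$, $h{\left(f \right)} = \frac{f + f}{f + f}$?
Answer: $\frac{68}{39} \approx 1.7436$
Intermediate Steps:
$h{\left(f \right)} = 1$ ($h{\left(f \right)} = \frac{2 f}{2 f} = 2 f \frac{1}{2 f} = 1$)
$L = -16$
$D{\left(q,y \right)} = \frac{-16 + y}{1 + q}$ ($D{\left(q,y \right)} = \frac{y - 16}{q + 1} = \frac{-16 + y}{1 + q}$)
$\frac{1}{D{\left(-137,-62 \right)}} = \frac{1}{\frac{1}{1 - 137} \left(-16 - 62\right)} = \frac{1}{\frac{1}{-136} \left(-78\right)} = \frac{1}{\left(- \frac{1}{136}\right) \left(-78\right)} = \frac{1}{\frac{39}{68}} = \frac{68}{39}$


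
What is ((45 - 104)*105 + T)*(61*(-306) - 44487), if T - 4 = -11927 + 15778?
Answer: 147778020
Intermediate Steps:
T = 3855 (T = 4 + (-11927 + 15778) = 4 + 3851 = 3855)
((45 - 104)*105 + T)*(61*(-306) - 44487) = ((45 - 104)*105 + 3855)*(61*(-306) - 44487) = (-59*105 + 3855)*(-18666 - 44487) = (-6195 + 3855)*(-63153) = -2340*(-63153) = 147778020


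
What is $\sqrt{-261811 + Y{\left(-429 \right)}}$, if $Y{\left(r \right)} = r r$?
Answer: $i \sqrt{77770} \approx 278.87 i$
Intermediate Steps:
$Y{\left(r \right)} = r^{2}$
$\sqrt{-261811 + Y{\left(-429 \right)}} = \sqrt{-261811 + \left(-429\right)^{2}} = \sqrt{-261811 + 184041} = \sqrt{-77770} = i \sqrt{77770}$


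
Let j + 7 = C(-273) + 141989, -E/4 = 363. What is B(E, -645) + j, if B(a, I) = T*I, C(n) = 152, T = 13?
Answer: 133749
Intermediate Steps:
E = -1452 (E = -4*363 = -1452)
j = 142134 (j = -7 + (152 + 141989) = -7 + 142141 = 142134)
B(a, I) = 13*I
B(E, -645) + j = 13*(-645) + 142134 = -8385 + 142134 = 133749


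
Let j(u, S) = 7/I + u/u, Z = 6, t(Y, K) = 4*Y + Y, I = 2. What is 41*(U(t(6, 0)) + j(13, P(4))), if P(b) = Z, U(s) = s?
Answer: 2829/2 ≈ 1414.5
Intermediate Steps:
t(Y, K) = 5*Y
P(b) = 6
j(u, S) = 9/2 (j(u, S) = 7/2 + u/u = 7*(½) + 1 = 7/2 + 1 = 9/2)
41*(U(t(6, 0)) + j(13, P(4))) = 41*(5*6 + 9/2) = 41*(30 + 9/2) = 41*(69/2) = 2829/2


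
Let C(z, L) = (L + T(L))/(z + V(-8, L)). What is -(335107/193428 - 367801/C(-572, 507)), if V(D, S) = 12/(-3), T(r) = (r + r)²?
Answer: -13774366796383/66326654628 ≈ -207.67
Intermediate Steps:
T(r) = 4*r² (T(r) = (2*r)² = 4*r²)
V(D, S) = -4 (V(D, S) = 12*(-⅓) = -4)
C(z, L) = (L + 4*L²)/(-4 + z) (C(z, L) = (L + 4*L²)/(z - 4) = (L + 4*L²)/(-4 + z))
-(335107/193428 - 367801/C(-572, 507)) = -(335107/193428 - 367801*(-4 - 572)/(507*(1 + 4*507))) = -(335107*(1/193428) - 367801*(-192/(169*(1 + 2028)))) = -(335107/193428 - 367801/(507*(-1/576)*2029)) = -(335107/193428 - 367801/(-342901/192)) = -(335107/193428 - 367801*(-192/342901)) = -(335107/193428 + 70617792/342901) = -1*13774366796383/66326654628 = -13774366796383/66326654628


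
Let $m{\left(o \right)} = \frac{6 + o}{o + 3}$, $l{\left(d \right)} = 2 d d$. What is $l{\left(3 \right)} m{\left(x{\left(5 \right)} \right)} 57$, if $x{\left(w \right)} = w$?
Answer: $\frac{5643}{4} \approx 1410.8$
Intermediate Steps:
$l{\left(d \right)} = 2 d^{2}$
$m{\left(o \right)} = \frac{6 + o}{3 + o}$
$l{\left(3 \right)} m{\left(x{\left(5 \right)} \right)} 57 = 2 \cdot 3^{2} \frac{6 + 5}{3 + 5} \cdot 57 = 2 \cdot 9 \cdot \frac{1}{8} \cdot 11 \cdot 57 = 18 \cdot \frac{1}{8} \cdot 11 \cdot 57 = 18 \cdot \frac{11}{8} \cdot 57 = \frac{99}{4} \cdot 57 = \frac{5643}{4}$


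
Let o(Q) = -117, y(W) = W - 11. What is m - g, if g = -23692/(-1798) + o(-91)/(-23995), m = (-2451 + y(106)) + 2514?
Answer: 3123947837/21571505 ≈ 144.82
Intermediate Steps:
y(W) = -11 + W
m = 158 (m = (-2451 + (-11 + 106)) + 2514 = (-2451 + 95) + 2514 = -2356 + 2514 = 158)
g = 284349953/21571505 (g = -23692/(-1798) - 117/(-23995) = -23692*(-1/1798) - 117*(-1/23995) = 11846/899 + 117/23995 = 284349953/21571505 ≈ 13.182)
m - g = 158 - 1*284349953/21571505 = 158 - 284349953/21571505 = 3123947837/21571505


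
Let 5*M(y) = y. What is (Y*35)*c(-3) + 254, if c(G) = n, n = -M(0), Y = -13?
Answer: 254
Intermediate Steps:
M(y) = y/5
n = 0 (n = -0/5 = -1*0 = 0)
c(G) = 0
(Y*35)*c(-3) + 254 = -13*35*0 + 254 = -455*0 + 254 = 0 + 254 = 254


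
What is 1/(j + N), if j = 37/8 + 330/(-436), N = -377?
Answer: -872/325371 ≈ -0.0026800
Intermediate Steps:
j = 3373/872 (j = 37*(⅛) + 330*(-1/436) = 37/8 - 165/218 = 3373/872 ≈ 3.8681)
1/(j + N) = 1/(3373/872 - 377) = 1/(-325371/872) = -872/325371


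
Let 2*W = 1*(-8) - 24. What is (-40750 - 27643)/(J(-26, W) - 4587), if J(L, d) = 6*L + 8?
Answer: 68393/4735 ≈ 14.444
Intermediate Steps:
W = -16 (W = (1*(-8) - 24)/2 = (-8 - 24)/2 = (½)*(-32) = -16)
J(L, d) = 8 + 6*L
(-40750 - 27643)/(J(-26, W) - 4587) = (-40750 - 27643)/((8 + 6*(-26)) - 4587) = -68393/((8 - 156) - 4587) = -68393/(-148 - 4587) = -68393/(-4735) = -68393*(-1/4735) = 68393/4735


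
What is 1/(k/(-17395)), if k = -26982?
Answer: 17395/26982 ≈ 0.64469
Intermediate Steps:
1/(k/(-17395)) = 1/(-26982/(-17395)) = 1/(-26982*(-1/17395)) = 1/(26982/17395) = 17395/26982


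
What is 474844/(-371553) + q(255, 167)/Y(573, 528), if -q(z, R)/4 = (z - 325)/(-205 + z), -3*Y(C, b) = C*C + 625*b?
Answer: -74430908992/58239074985 ≈ -1.2780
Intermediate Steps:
Y(C, b) = -625*b/3 - C²/3 (Y(C, b) = -(C*C + 625*b)/3 = -(C² + 625*b)/3 = -625*b/3 - C²/3)
q(z, R) = -4*(-325 + z)/(-205 + z) (q(z, R) = -4*(z - 325)/(-205 + z) = -4*(-325 + z)/(-205 + z))
474844/(-371553) + q(255, 167)/Y(573, 528) = 474844/(-371553) + (4*(325 - 1*255)/(-205 + 255))/(-625/3*528 - ⅓*573²) = 474844*(-1/371553) + (4*(325 - 255)/50)/(-110000 - ⅓*328329) = -474844/371553 + (4*(1/50)*70)/(-110000 - 109443) = -474844/371553 + (28/5)/(-219443) = -474844/371553 + (28/5)*(-1/219443) = -474844/371553 - 4/156745 = -74430908992/58239074985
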